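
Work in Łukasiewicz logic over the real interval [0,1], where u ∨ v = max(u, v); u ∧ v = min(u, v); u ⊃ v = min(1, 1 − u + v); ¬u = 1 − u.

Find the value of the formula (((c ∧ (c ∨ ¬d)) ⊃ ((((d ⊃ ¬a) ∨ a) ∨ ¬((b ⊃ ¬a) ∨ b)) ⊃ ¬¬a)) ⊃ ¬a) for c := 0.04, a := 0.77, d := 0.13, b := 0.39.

¬d: Łukasiewicz ¬ gives 1 − 0.13 = 0.87
(c ∨ ¬d) = max(0.04, 0.87) = 0.87
(c ∧ (c ∨ ¬d)) = min(0.04, 0.87) = 0.04
¬a: Łukasiewicz ¬ gives 1 − 0.77 = 0.23
(d ⊃ ¬a): min(1, 1 − 0.13 + 0.23) = 1
((d ⊃ ¬a) ∨ a) = max(1, 0.77) = 1
¬a: Łukasiewicz ¬ gives 1 − 0.77 = 0.23
(b ⊃ ¬a): min(1, 1 − 0.39 + 0.23) = 0.84
((b ⊃ ¬a) ∨ b) = max(0.84, 0.39) = 0.84
¬((b ⊃ ¬a) ∨ b): Łukasiewicz ¬ gives 1 − 0.84 = 0.16
(((d ⊃ ¬a) ∨ a) ∨ ¬((b ⊃ ¬a) ∨ b)) = max(1, 0.16) = 1
¬a: Łukasiewicz ¬ gives 1 − 0.77 = 0.23
¬¬a: Łukasiewicz ¬ gives 1 − 0.23 = 0.77
((((d ⊃ ¬a) ∨ a) ∨ ¬((b ⊃ ¬a) ∨ b)) ⊃ ¬¬a): min(1, 1 − 1 + 0.77) = 0.77
((c ∧ (c ∨ ¬d)) ⊃ ((((d ⊃ ¬a) ∨ a) ∨ ¬((b ⊃ ¬a) ∨ b)) ⊃ ¬¬a)): min(1, 1 − 0.04 + 0.77) = 1
¬a: Łukasiewicz ¬ gives 1 − 0.77 = 0.23
(((c ∧ (c ∨ ¬d)) ⊃ ((((d ⊃ ¬a) ∨ a) ∨ ¬((b ⊃ ¬a) ∨ b)) ⊃ ¬¬a)) ⊃ ¬a): min(1, 1 − 1 + 0.23) = 0.23

0.23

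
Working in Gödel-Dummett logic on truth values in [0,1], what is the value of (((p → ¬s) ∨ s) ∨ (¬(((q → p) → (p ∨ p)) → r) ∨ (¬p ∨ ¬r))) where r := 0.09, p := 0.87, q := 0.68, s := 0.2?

¬s: Gödel ¬ of 0.2 = 0 (operand ≠ 0)
(p → ¬s): 0.87 > 0, so result = 0
((p → ¬s) ∨ s) = max(0, 0.2) = 0.2
(q → p): 0.68 ≤ 0.87, so result = 1
(p ∨ p) = max(0.87, 0.87) = 0.87
((q → p) → (p ∨ p)): 1 > 0.87, so result = 0.87
(((q → p) → (p ∨ p)) → r): 0.87 > 0.09, so result = 0.09
¬(((q → p) → (p ∨ p)) → r): Gödel ¬ of 0.09 = 0 (operand ≠ 0)
¬p: Gödel ¬ of 0.87 = 0 (operand ≠ 0)
¬r: Gödel ¬ of 0.09 = 0 (operand ≠ 0)
(¬p ∨ ¬r) = max(0, 0) = 0
(¬(((q → p) → (p ∨ p)) → r) ∨ (¬p ∨ ¬r)) = max(0, 0) = 0
(((p → ¬s) ∨ s) ∨ (¬(((q → p) → (p ∨ p)) → r) ∨ (¬p ∨ ¬r))) = max(0.2, 0) = 0.2

0.20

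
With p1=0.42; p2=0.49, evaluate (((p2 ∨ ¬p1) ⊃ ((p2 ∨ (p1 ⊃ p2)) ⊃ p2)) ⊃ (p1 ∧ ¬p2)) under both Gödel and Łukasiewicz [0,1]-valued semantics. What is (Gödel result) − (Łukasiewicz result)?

-0.51

Gödel evaluation:
  ¬p1: Gödel ¬ of 0.42 = 0 (operand ≠ 0)
  (p2 ∨ ¬p1) = max(0.49, 0) = 0.49
  (p1 ⊃ p2): 0.42 ≤ 0.49, so result = 1
  (p2 ∨ (p1 ⊃ p2)) = max(0.49, 1) = 1
  ((p2 ∨ (p1 ⊃ p2)) ⊃ p2): 1 > 0.49, so result = 0.49
  ((p2 ∨ ¬p1) ⊃ ((p2 ∨ (p1 ⊃ p2)) ⊃ p2)): 0.49 ≤ 0.49, so result = 1
  ¬p2: Gödel ¬ of 0.49 = 0 (operand ≠ 0)
  (p1 ∧ ¬p2) = min(0.42, 0) = 0
  (((p2 ∨ ¬p1) ⊃ ((p2 ∨ (p1 ⊃ p2)) ⊃ p2)) ⊃ (p1 ∧ ¬p2)): 1 > 0, so result = 0
  Gödel value = 0
Łukasiewicz evaluation:
  ¬p1: Łukasiewicz ¬ gives 1 − 0.42 = 0.58
  (p2 ∨ ¬p1) = max(0.49, 0.58) = 0.58
  (p1 ⊃ p2): min(1, 1 − 0.42 + 0.49) = 1
  (p2 ∨ (p1 ⊃ p2)) = max(0.49, 1) = 1
  ((p2 ∨ (p1 ⊃ p2)) ⊃ p2): min(1, 1 − 1 + 0.49) = 0.49
  ((p2 ∨ ¬p1) ⊃ ((p2 ∨ (p1 ⊃ p2)) ⊃ p2)): min(1, 1 − 0.58 + 0.49) = 0.91
  ¬p2: Łukasiewicz ¬ gives 1 − 0.49 = 0.51
  (p1 ∧ ¬p2) = min(0.42, 0.51) = 0.42
  (((p2 ∨ ¬p1) ⊃ ((p2 ∨ (p1 ⊃ p2)) ⊃ p2)) ⊃ (p1 ∧ ¬p2)): min(1, 1 − 0.91 + 0.42) = 0.51
  Łukasiewicz value = 0.51
Difference: 0 − 0.51 = -0.51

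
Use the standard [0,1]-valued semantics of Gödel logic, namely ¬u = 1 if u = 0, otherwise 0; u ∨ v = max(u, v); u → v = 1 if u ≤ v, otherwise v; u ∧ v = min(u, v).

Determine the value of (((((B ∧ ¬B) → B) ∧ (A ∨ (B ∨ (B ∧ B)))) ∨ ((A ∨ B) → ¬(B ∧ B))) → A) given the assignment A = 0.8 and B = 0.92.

¬B: Gödel ¬ of 0.92 = 0 (operand ≠ 0)
(B ∧ ¬B) = min(0.92, 0) = 0
((B ∧ ¬B) → B): 0 ≤ 0.92, so result = 1
(B ∧ B) = min(0.92, 0.92) = 0.92
(B ∨ (B ∧ B)) = max(0.92, 0.92) = 0.92
(A ∨ (B ∨ (B ∧ B))) = max(0.8, 0.92) = 0.92
(((B ∧ ¬B) → B) ∧ (A ∨ (B ∨ (B ∧ B)))) = min(1, 0.92) = 0.92
(A ∨ B) = max(0.8, 0.92) = 0.92
(B ∧ B) = min(0.92, 0.92) = 0.92
¬(B ∧ B): Gödel ¬ of 0.92 = 0 (operand ≠ 0)
((A ∨ B) → ¬(B ∧ B)): 0.92 > 0, so result = 0
((((B ∧ ¬B) → B) ∧ (A ∨ (B ∨ (B ∧ B)))) ∨ ((A ∨ B) → ¬(B ∧ B))) = max(0.92, 0) = 0.92
(((((B ∧ ¬B) → B) ∧ (A ∨ (B ∨ (B ∧ B)))) ∨ ((A ∨ B) → ¬(B ∧ B))) → A): 0.92 > 0.8, so result = 0.8

0.80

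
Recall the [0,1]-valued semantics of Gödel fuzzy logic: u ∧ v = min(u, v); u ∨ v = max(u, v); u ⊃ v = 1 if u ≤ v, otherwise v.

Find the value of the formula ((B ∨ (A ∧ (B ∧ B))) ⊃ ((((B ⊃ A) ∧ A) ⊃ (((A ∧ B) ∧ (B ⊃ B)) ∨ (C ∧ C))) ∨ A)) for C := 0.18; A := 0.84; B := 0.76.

1.00

(B ∧ B) = min(0.76, 0.76) = 0.76
(A ∧ (B ∧ B)) = min(0.84, 0.76) = 0.76
(B ∨ (A ∧ (B ∧ B))) = max(0.76, 0.76) = 0.76
(B ⊃ A): 0.76 ≤ 0.84, so result = 1
((B ⊃ A) ∧ A) = min(1, 0.84) = 0.84
(A ∧ B) = min(0.84, 0.76) = 0.76
(B ⊃ B): 0.76 ≤ 0.76, so result = 1
((A ∧ B) ∧ (B ⊃ B)) = min(0.76, 1) = 0.76
(C ∧ C) = min(0.18, 0.18) = 0.18
(((A ∧ B) ∧ (B ⊃ B)) ∨ (C ∧ C)) = max(0.76, 0.18) = 0.76
(((B ⊃ A) ∧ A) ⊃ (((A ∧ B) ∧ (B ⊃ B)) ∨ (C ∧ C))): 0.84 > 0.76, so result = 0.76
((((B ⊃ A) ∧ A) ⊃ (((A ∧ B) ∧ (B ⊃ B)) ∨ (C ∧ C))) ∨ A) = max(0.76, 0.84) = 0.84
((B ∨ (A ∧ (B ∧ B))) ⊃ ((((B ⊃ A) ∧ A) ⊃ (((A ∧ B) ∧ (B ⊃ B)) ∨ (C ∧ C))) ∨ A)): 0.76 ≤ 0.84, so result = 1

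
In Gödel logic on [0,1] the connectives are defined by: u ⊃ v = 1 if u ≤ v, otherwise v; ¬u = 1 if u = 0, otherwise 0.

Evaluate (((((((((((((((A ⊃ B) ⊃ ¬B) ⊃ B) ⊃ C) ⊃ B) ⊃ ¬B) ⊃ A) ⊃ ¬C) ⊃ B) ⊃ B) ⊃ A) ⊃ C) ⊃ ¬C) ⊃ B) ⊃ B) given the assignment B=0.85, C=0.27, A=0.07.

0.85

(A ⊃ B): 0.07 ≤ 0.85, so result = 1
¬B: Gödel ¬ of 0.85 = 0 (operand ≠ 0)
((A ⊃ B) ⊃ ¬B): 1 > 0, so result = 0
(((A ⊃ B) ⊃ ¬B) ⊃ B): 0 ≤ 0.85, so result = 1
((((A ⊃ B) ⊃ ¬B) ⊃ B) ⊃ C): 1 > 0.27, so result = 0.27
(((((A ⊃ B) ⊃ ¬B) ⊃ B) ⊃ C) ⊃ B): 0.27 ≤ 0.85, so result = 1
¬B: Gödel ¬ of 0.85 = 0 (operand ≠ 0)
((((((A ⊃ B) ⊃ ¬B) ⊃ B) ⊃ C) ⊃ B) ⊃ ¬B): 1 > 0, so result = 0
(((((((A ⊃ B) ⊃ ¬B) ⊃ B) ⊃ C) ⊃ B) ⊃ ¬B) ⊃ A): 0 ≤ 0.07, so result = 1
¬C: Gödel ¬ of 0.27 = 0 (operand ≠ 0)
((((((((A ⊃ B) ⊃ ¬B) ⊃ B) ⊃ C) ⊃ B) ⊃ ¬B) ⊃ A) ⊃ ¬C): 1 > 0, so result = 0
(((((((((A ⊃ B) ⊃ ¬B) ⊃ B) ⊃ C) ⊃ B) ⊃ ¬B) ⊃ A) ⊃ ¬C) ⊃ B): 0 ≤ 0.85, so result = 1
((((((((((A ⊃ B) ⊃ ¬B) ⊃ B) ⊃ C) ⊃ B) ⊃ ¬B) ⊃ A) ⊃ ¬C) ⊃ B) ⊃ B): 1 > 0.85, so result = 0.85
(((((((((((A ⊃ B) ⊃ ¬B) ⊃ B) ⊃ C) ⊃ B) ⊃ ¬B) ⊃ A) ⊃ ¬C) ⊃ B) ⊃ B) ⊃ A): 0.85 > 0.07, so result = 0.07
((((((((((((A ⊃ B) ⊃ ¬B) ⊃ B) ⊃ C) ⊃ B) ⊃ ¬B) ⊃ A) ⊃ ¬C) ⊃ B) ⊃ B) ⊃ A) ⊃ C): 0.07 ≤ 0.27, so result = 1
¬C: Gödel ¬ of 0.27 = 0 (operand ≠ 0)
(((((((((((((A ⊃ B) ⊃ ¬B) ⊃ B) ⊃ C) ⊃ B) ⊃ ¬B) ⊃ A) ⊃ ¬C) ⊃ B) ⊃ B) ⊃ A) ⊃ C) ⊃ ¬C): 1 > 0, so result = 0
((((((((((((((A ⊃ B) ⊃ ¬B) ⊃ B) ⊃ C) ⊃ B) ⊃ ¬B) ⊃ A) ⊃ ¬C) ⊃ B) ⊃ B) ⊃ A) ⊃ C) ⊃ ¬C) ⊃ B): 0 ≤ 0.85, so result = 1
(((((((((((((((A ⊃ B) ⊃ ¬B) ⊃ B) ⊃ C) ⊃ B) ⊃ ¬B) ⊃ A) ⊃ ¬C) ⊃ B) ⊃ B) ⊃ A) ⊃ C) ⊃ ¬C) ⊃ B) ⊃ B): 1 > 0.85, so result = 0.85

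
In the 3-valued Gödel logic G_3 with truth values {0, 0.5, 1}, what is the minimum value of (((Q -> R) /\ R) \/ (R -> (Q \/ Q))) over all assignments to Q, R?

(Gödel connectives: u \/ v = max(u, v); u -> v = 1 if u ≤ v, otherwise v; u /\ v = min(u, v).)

The minimum is attained at Q = 0, R = 0.5:
  (Q -> R): 0 ≤ 0.5, so result = 1
  ((Q -> R) /\ R) = min(1, 0.5) = 0.5
  (Q \/ Q) = max(0, 0) = 0
  (R -> (Q \/ Q)): 0.5 > 0, so result = 0
  (((Q -> R) /\ R) \/ (R -> (Q \/ Q))) = max(0.5, 0) = 0.5
Checking all 9 assignments confirms none give a value below 0.50.

0.50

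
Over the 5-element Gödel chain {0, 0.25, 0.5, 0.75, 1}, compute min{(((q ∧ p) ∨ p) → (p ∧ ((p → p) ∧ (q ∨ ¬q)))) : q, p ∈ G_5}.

0.25

The minimum is attained at q = 0.25, p = 0.5:
  (q ∧ p) = min(0.25, 0.5) = 0.25
  ((q ∧ p) ∨ p) = max(0.25, 0.5) = 0.5
  (p → p): 0.5 ≤ 0.5, so result = 1
  ¬q: Gödel ¬ of 0.25 = 0 (operand ≠ 0)
  (q ∨ ¬q) = max(0.25, 0) = 0.25
  ((p → p) ∧ (q ∨ ¬q)) = min(1, 0.25) = 0.25
  (p ∧ ((p → p) ∧ (q ∨ ¬q))) = min(0.5, 0.25) = 0.25
  (((q ∧ p) ∨ p) → (p ∧ ((p → p) ∧ (q ∨ ¬q)))): 0.5 > 0.25, so result = 0.25
Checking all 25 assignments confirms none give a value below 0.25.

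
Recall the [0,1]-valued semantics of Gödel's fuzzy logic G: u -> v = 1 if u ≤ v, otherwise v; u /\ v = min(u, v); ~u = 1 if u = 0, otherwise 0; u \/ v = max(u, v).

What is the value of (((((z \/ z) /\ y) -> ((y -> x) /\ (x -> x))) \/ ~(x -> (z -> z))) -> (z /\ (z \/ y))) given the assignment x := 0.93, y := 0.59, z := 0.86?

(z \/ z) = max(0.86, 0.86) = 0.86
((z \/ z) /\ y) = min(0.86, 0.59) = 0.59
(y -> x): 0.59 ≤ 0.93, so result = 1
(x -> x): 0.93 ≤ 0.93, so result = 1
((y -> x) /\ (x -> x)) = min(1, 1) = 1
(((z \/ z) /\ y) -> ((y -> x) /\ (x -> x))): 0.59 ≤ 1, so result = 1
(z -> z): 0.86 ≤ 0.86, so result = 1
(x -> (z -> z)): 0.93 ≤ 1, so result = 1
~(x -> (z -> z)): Gödel ¬ of 1 = 0 (operand ≠ 0)
((((z \/ z) /\ y) -> ((y -> x) /\ (x -> x))) \/ ~(x -> (z -> z))) = max(1, 0) = 1
(z \/ y) = max(0.86, 0.59) = 0.86
(z /\ (z \/ y)) = min(0.86, 0.86) = 0.86
(((((z \/ z) /\ y) -> ((y -> x) /\ (x -> x))) \/ ~(x -> (z -> z))) -> (z /\ (z \/ y))): 1 > 0.86, so result = 0.86

0.86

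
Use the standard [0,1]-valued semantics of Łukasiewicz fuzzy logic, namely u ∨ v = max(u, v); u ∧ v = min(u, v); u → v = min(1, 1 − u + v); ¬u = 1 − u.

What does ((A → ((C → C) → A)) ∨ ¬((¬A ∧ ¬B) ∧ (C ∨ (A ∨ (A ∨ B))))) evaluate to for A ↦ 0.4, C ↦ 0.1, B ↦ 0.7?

1.00

(C → C): min(1, 1 − 0.1 + 0.1) = 1
((C → C) → A): min(1, 1 − 1 + 0.4) = 0.4
(A → ((C → C) → A)): min(1, 1 − 0.4 + 0.4) = 1
¬A: Łukasiewicz ¬ gives 1 − 0.4 = 0.6
¬B: Łukasiewicz ¬ gives 1 − 0.7 = 0.3
(¬A ∧ ¬B) = min(0.6, 0.3) = 0.3
(A ∨ B) = max(0.4, 0.7) = 0.7
(A ∨ (A ∨ B)) = max(0.4, 0.7) = 0.7
(C ∨ (A ∨ (A ∨ B))) = max(0.1, 0.7) = 0.7
((¬A ∧ ¬B) ∧ (C ∨ (A ∨ (A ∨ B)))) = min(0.3, 0.7) = 0.3
¬((¬A ∧ ¬B) ∧ (C ∨ (A ∨ (A ∨ B)))): Łukasiewicz ¬ gives 1 − 0.3 = 0.7
((A → ((C → C) → A)) ∨ ¬((¬A ∧ ¬B) ∧ (C ∨ (A ∨ (A ∨ B))))) = max(1, 0.7) = 1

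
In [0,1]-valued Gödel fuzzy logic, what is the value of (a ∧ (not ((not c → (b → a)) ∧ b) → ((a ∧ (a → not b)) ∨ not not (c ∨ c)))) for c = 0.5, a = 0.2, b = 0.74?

0.20

not c: Gödel ¬ of 0.5 = 0 (operand ≠ 0)
(b → a): 0.74 > 0.2, so result = 0.2
(not c → (b → a)): 0 ≤ 0.2, so result = 1
((not c → (b → a)) ∧ b) = min(1, 0.74) = 0.74
not ((not c → (b → a)) ∧ b): Gödel ¬ of 0.74 = 0 (operand ≠ 0)
not b: Gödel ¬ of 0.74 = 0 (operand ≠ 0)
(a → not b): 0.2 > 0, so result = 0
(a ∧ (a → not b)) = min(0.2, 0) = 0
(c ∨ c) = max(0.5, 0.5) = 0.5
not (c ∨ c): Gödel ¬ of 0.5 = 0 (operand ≠ 0)
not not (c ∨ c): Gödel ¬ of 0 = 1 (operand is 0)
((a ∧ (a → not b)) ∨ not not (c ∨ c)) = max(0, 1) = 1
(not ((not c → (b → a)) ∧ b) → ((a ∧ (a → not b)) ∨ not not (c ∨ c))): 0 ≤ 1, so result = 1
(a ∧ (not ((not c → (b → a)) ∧ b) → ((a ∧ (a → not b)) ∨ not not (c ∨ c)))) = min(0.2, 1) = 0.2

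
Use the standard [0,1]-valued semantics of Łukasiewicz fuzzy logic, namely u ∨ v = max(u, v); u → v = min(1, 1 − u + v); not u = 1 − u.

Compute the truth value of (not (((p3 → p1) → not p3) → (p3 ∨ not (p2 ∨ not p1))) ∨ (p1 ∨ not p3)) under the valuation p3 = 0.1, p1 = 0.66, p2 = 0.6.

(p3 → p1): min(1, 1 − 0.1 + 0.66) = 1
not p3: Łukasiewicz ¬ gives 1 − 0.1 = 0.9
((p3 → p1) → not p3): min(1, 1 − 1 + 0.9) = 0.9
not p1: Łukasiewicz ¬ gives 1 − 0.66 = 0.34
(p2 ∨ not p1) = max(0.6, 0.34) = 0.6
not (p2 ∨ not p1): Łukasiewicz ¬ gives 1 − 0.6 = 0.4
(p3 ∨ not (p2 ∨ not p1)) = max(0.1, 0.4) = 0.4
(((p3 → p1) → not p3) → (p3 ∨ not (p2 ∨ not p1))): min(1, 1 − 0.9 + 0.4) = 0.5
not (((p3 → p1) → not p3) → (p3 ∨ not (p2 ∨ not p1))): Łukasiewicz ¬ gives 1 − 0.5 = 0.5
not p3: Łukasiewicz ¬ gives 1 − 0.1 = 0.9
(p1 ∨ not p3) = max(0.66, 0.9) = 0.9
(not (((p3 → p1) → not p3) → (p3 ∨ not (p2 ∨ not p1))) ∨ (p1 ∨ not p3)) = max(0.5, 0.9) = 0.9

0.90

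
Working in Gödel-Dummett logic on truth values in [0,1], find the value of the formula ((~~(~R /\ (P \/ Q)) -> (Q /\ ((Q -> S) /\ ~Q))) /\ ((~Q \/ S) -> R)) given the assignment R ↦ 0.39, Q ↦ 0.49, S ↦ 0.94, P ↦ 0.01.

~R: Gödel ¬ of 0.39 = 0 (operand ≠ 0)
(P \/ Q) = max(0.01, 0.49) = 0.49
(~R /\ (P \/ Q)) = min(0, 0.49) = 0
~(~R /\ (P \/ Q)): Gödel ¬ of 0 = 1 (operand is 0)
~~(~R /\ (P \/ Q)): Gödel ¬ of 1 = 0 (operand ≠ 0)
(Q -> S): 0.49 ≤ 0.94, so result = 1
~Q: Gödel ¬ of 0.49 = 0 (operand ≠ 0)
((Q -> S) /\ ~Q) = min(1, 0) = 0
(Q /\ ((Q -> S) /\ ~Q)) = min(0.49, 0) = 0
(~~(~R /\ (P \/ Q)) -> (Q /\ ((Q -> S) /\ ~Q))): 0 ≤ 0, so result = 1
~Q: Gödel ¬ of 0.49 = 0 (operand ≠ 0)
(~Q \/ S) = max(0, 0.94) = 0.94
((~Q \/ S) -> R): 0.94 > 0.39, so result = 0.39
((~~(~R /\ (P \/ Q)) -> (Q /\ ((Q -> S) /\ ~Q))) /\ ((~Q \/ S) -> R)) = min(1, 0.39) = 0.39

0.39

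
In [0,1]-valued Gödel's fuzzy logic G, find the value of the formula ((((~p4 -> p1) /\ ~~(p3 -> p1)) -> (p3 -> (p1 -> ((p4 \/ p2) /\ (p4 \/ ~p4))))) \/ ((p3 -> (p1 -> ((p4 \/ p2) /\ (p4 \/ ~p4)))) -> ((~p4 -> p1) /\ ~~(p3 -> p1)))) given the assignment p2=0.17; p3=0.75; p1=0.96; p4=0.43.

~p4: Gödel ¬ of 0.43 = 0 (operand ≠ 0)
(~p4 -> p1): 0 ≤ 0.96, so result = 1
(p3 -> p1): 0.75 ≤ 0.96, so result = 1
~(p3 -> p1): Gödel ¬ of 1 = 0 (operand ≠ 0)
~~(p3 -> p1): Gödel ¬ of 0 = 1 (operand is 0)
((~p4 -> p1) /\ ~~(p3 -> p1)) = min(1, 1) = 1
(p4 \/ p2) = max(0.43, 0.17) = 0.43
~p4: Gödel ¬ of 0.43 = 0 (operand ≠ 0)
(p4 \/ ~p4) = max(0.43, 0) = 0.43
((p4 \/ p2) /\ (p4 \/ ~p4)) = min(0.43, 0.43) = 0.43
(p1 -> ((p4 \/ p2) /\ (p4 \/ ~p4))): 0.96 > 0.43, so result = 0.43
(p3 -> (p1 -> ((p4 \/ p2) /\ (p4 \/ ~p4)))): 0.75 > 0.43, so result = 0.43
(((~p4 -> p1) /\ ~~(p3 -> p1)) -> (p3 -> (p1 -> ((p4 \/ p2) /\ (p4 \/ ~p4))))): 1 > 0.43, so result = 0.43
(p4 \/ p2) = max(0.43, 0.17) = 0.43
~p4: Gödel ¬ of 0.43 = 0 (operand ≠ 0)
(p4 \/ ~p4) = max(0.43, 0) = 0.43
((p4 \/ p2) /\ (p4 \/ ~p4)) = min(0.43, 0.43) = 0.43
(p1 -> ((p4 \/ p2) /\ (p4 \/ ~p4))): 0.96 > 0.43, so result = 0.43
(p3 -> (p1 -> ((p4 \/ p2) /\ (p4 \/ ~p4)))): 0.75 > 0.43, so result = 0.43
~p4: Gödel ¬ of 0.43 = 0 (operand ≠ 0)
(~p4 -> p1): 0 ≤ 0.96, so result = 1
(p3 -> p1): 0.75 ≤ 0.96, so result = 1
~(p3 -> p1): Gödel ¬ of 1 = 0 (operand ≠ 0)
~~(p3 -> p1): Gödel ¬ of 0 = 1 (operand is 0)
((~p4 -> p1) /\ ~~(p3 -> p1)) = min(1, 1) = 1
((p3 -> (p1 -> ((p4 \/ p2) /\ (p4 \/ ~p4)))) -> ((~p4 -> p1) /\ ~~(p3 -> p1))): 0.43 ≤ 1, so result = 1
((((~p4 -> p1) /\ ~~(p3 -> p1)) -> (p3 -> (p1 -> ((p4 \/ p2) /\ (p4 \/ ~p4))))) \/ ((p3 -> (p1 -> ((p4 \/ p2) /\ (p4 \/ ~p4)))) -> ((~p4 -> p1) /\ ~~(p3 -> p1)))) = max(0.43, 1) = 1

1.00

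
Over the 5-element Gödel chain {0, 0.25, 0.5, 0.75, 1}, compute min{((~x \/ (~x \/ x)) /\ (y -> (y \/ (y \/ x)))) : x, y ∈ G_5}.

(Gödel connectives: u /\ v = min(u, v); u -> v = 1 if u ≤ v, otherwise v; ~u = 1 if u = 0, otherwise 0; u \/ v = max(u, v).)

The minimum is attained at x = 0.25, y = 0:
  ~x: Gödel ¬ of 0.25 = 0 (operand ≠ 0)
  ~x: Gödel ¬ of 0.25 = 0 (operand ≠ 0)
  (~x \/ x) = max(0, 0.25) = 0.25
  (~x \/ (~x \/ x)) = max(0, 0.25) = 0.25
  (y \/ x) = max(0, 0.25) = 0.25
  (y \/ (y \/ x)) = max(0, 0.25) = 0.25
  (y -> (y \/ (y \/ x))): 0 ≤ 0.25, so result = 1
  ((~x \/ (~x \/ x)) /\ (y -> (y \/ (y \/ x)))) = min(0.25, 1) = 0.25
Checking all 25 assignments confirms none give a value below 0.25.

0.25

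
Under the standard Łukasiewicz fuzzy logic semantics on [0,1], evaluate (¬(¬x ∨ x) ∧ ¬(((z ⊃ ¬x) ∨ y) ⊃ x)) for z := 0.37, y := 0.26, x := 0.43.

¬x: Łukasiewicz ¬ gives 1 − 0.43 = 0.57
(¬x ∨ x) = max(0.57, 0.43) = 0.57
¬(¬x ∨ x): Łukasiewicz ¬ gives 1 − 0.57 = 0.43
¬x: Łukasiewicz ¬ gives 1 − 0.43 = 0.57
(z ⊃ ¬x): min(1, 1 − 0.37 + 0.57) = 1
((z ⊃ ¬x) ∨ y) = max(1, 0.26) = 1
(((z ⊃ ¬x) ∨ y) ⊃ x): min(1, 1 − 1 + 0.43) = 0.43
¬(((z ⊃ ¬x) ∨ y) ⊃ x): Łukasiewicz ¬ gives 1 − 0.43 = 0.57
(¬(¬x ∨ x) ∧ ¬(((z ⊃ ¬x) ∨ y) ⊃ x)) = min(0.43, 0.57) = 0.43

0.43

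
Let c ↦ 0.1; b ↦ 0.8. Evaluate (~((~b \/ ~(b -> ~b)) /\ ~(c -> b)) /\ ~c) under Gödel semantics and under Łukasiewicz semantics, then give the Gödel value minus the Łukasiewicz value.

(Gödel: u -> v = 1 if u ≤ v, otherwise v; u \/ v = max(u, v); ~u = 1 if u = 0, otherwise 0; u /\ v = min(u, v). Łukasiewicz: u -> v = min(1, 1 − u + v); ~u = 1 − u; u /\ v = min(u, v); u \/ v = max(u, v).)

-0.90

Gödel evaluation:
  ~b: Gödel ¬ of 0.8 = 0 (operand ≠ 0)
  ~b: Gödel ¬ of 0.8 = 0 (operand ≠ 0)
  (b -> ~b): 0.8 > 0, so result = 0
  ~(b -> ~b): Gödel ¬ of 0 = 1 (operand is 0)
  (~b \/ ~(b -> ~b)) = max(0, 1) = 1
  (c -> b): 0.1 ≤ 0.8, so result = 1
  ~(c -> b): Gödel ¬ of 1 = 0 (operand ≠ 0)
  ((~b \/ ~(b -> ~b)) /\ ~(c -> b)) = min(1, 0) = 0
  ~((~b \/ ~(b -> ~b)) /\ ~(c -> b)): Gödel ¬ of 0 = 1 (operand is 0)
  ~c: Gödel ¬ of 0.1 = 0 (operand ≠ 0)
  (~((~b \/ ~(b -> ~b)) /\ ~(c -> b)) /\ ~c) = min(1, 0) = 0
  Gödel value = 0
Łukasiewicz evaluation:
  ~b: Łukasiewicz ¬ gives 1 − 0.8 = 0.2
  ~b: Łukasiewicz ¬ gives 1 − 0.8 = 0.2
  (b -> ~b): min(1, 1 − 0.8 + 0.2) = 0.4
  ~(b -> ~b): Łukasiewicz ¬ gives 1 − 0.4 = 0.6
  (~b \/ ~(b -> ~b)) = max(0.2, 0.6) = 0.6
  (c -> b): min(1, 1 − 0.1 + 0.8) = 1
  ~(c -> b): Łukasiewicz ¬ gives 1 − 1 = 0
  ((~b \/ ~(b -> ~b)) /\ ~(c -> b)) = min(0.6, 0) = 0
  ~((~b \/ ~(b -> ~b)) /\ ~(c -> b)): Łukasiewicz ¬ gives 1 − 0 = 1
  ~c: Łukasiewicz ¬ gives 1 − 0.1 = 0.9
  (~((~b \/ ~(b -> ~b)) /\ ~(c -> b)) /\ ~c) = min(1, 0.9) = 0.9
  Łukasiewicz value = 0.9
Difference: 0 − 0.9 = -0.90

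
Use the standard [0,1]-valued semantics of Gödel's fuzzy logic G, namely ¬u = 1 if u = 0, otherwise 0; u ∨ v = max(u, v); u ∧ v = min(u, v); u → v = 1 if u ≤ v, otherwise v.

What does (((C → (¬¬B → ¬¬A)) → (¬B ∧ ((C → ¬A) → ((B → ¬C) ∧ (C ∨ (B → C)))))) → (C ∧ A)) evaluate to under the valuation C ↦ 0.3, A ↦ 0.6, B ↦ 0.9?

¬B: Gödel ¬ of 0.9 = 0 (operand ≠ 0)
¬¬B: Gödel ¬ of 0 = 1 (operand is 0)
¬A: Gödel ¬ of 0.6 = 0 (operand ≠ 0)
¬¬A: Gödel ¬ of 0 = 1 (operand is 0)
(¬¬B → ¬¬A): 1 ≤ 1, so result = 1
(C → (¬¬B → ¬¬A)): 0.3 ≤ 1, so result = 1
¬B: Gödel ¬ of 0.9 = 0 (operand ≠ 0)
¬A: Gödel ¬ of 0.6 = 0 (operand ≠ 0)
(C → ¬A): 0.3 > 0, so result = 0
¬C: Gödel ¬ of 0.3 = 0 (operand ≠ 0)
(B → ¬C): 0.9 > 0, so result = 0
(B → C): 0.9 > 0.3, so result = 0.3
(C ∨ (B → C)) = max(0.3, 0.3) = 0.3
((B → ¬C) ∧ (C ∨ (B → C))) = min(0, 0.3) = 0
((C → ¬A) → ((B → ¬C) ∧ (C ∨ (B → C)))): 0 ≤ 0, so result = 1
(¬B ∧ ((C → ¬A) → ((B → ¬C) ∧ (C ∨ (B → C))))) = min(0, 1) = 0
((C → (¬¬B → ¬¬A)) → (¬B ∧ ((C → ¬A) → ((B → ¬C) ∧ (C ∨ (B → C)))))): 1 > 0, so result = 0
(C ∧ A) = min(0.3, 0.6) = 0.3
(((C → (¬¬B → ¬¬A)) → (¬B ∧ ((C → ¬A) → ((B → ¬C) ∧ (C ∨ (B → C)))))) → (C ∧ A)): 0 ≤ 0.3, so result = 1

1.00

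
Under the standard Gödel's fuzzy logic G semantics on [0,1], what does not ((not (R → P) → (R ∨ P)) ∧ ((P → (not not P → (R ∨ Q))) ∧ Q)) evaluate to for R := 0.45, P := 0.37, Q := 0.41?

0.00

(R → P): 0.45 > 0.37, so result = 0.37
not (R → P): Gödel ¬ of 0.37 = 0 (operand ≠ 0)
(R ∨ P) = max(0.45, 0.37) = 0.45
(not (R → P) → (R ∨ P)): 0 ≤ 0.45, so result = 1
not P: Gödel ¬ of 0.37 = 0 (operand ≠ 0)
not not P: Gödel ¬ of 0 = 1 (operand is 0)
(R ∨ Q) = max(0.45, 0.41) = 0.45
(not not P → (R ∨ Q)): 1 > 0.45, so result = 0.45
(P → (not not P → (R ∨ Q))): 0.37 ≤ 0.45, so result = 1
((P → (not not P → (R ∨ Q))) ∧ Q) = min(1, 0.41) = 0.41
((not (R → P) → (R ∨ P)) ∧ ((P → (not not P → (R ∨ Q))) ∧ Q)) = min(1, 0.41) = 0.41
not ((not (R → P) → (R ∨ P)) ∧ ((P → (not not P → (R ∨ Q))) ∧ Q)): Gödel ¬ of 0.41 = 0 (operand ≠ 0)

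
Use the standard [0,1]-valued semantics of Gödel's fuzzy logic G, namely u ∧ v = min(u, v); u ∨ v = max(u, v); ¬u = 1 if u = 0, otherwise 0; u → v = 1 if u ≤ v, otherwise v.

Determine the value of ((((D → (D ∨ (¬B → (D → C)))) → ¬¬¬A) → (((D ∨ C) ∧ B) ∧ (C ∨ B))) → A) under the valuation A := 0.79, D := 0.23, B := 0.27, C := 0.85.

¬B: Gödel ¬ of 0.27 = 0 (operand ≠ 0)
(D → C): 0.23 ≤ 0.85, so result = 1
(¬B → (D → C)): 0 ≤ 1, so result = 1
(D ∨ (¬B → (D → C))) = max(0.23, 1) = 1
(D → (D ∨ (¬B → (D → C)))): 0.23 ≤ 1, so result = 1
¬A: Gödel ¬ of 0.79 = 0 (operand ≠ 0)
¬¬A: Gödel ¬ of 0 = 1 (operand is 0)
¬¬¬A: Gödel ¬ of 1 = 0 (operand ≠ 0)
((D → (D ∨ (¬B → (D → C)))) → ¬¬¬A): 1 > 0, so result = 0
(D ∨ C) = max(0.23, 0.85) = 0.85
((D ∨ C) ∧ B) = min(0.85, 0.27) = 0.27
(C ∨ B) = max(0.85, 0.27) = 0.85
(((D ∨ C) ∧ B) ∧ (C ∨ B)) = min(0.27, 0.85) = 0.27
(((D → (D ∨ (¬B → (D → C)))) → ¬¬¬A) → (((D ∨ C) ∧ B) ∧ (C ∨ B))): 0 ≤ 0.27, so result = 1
((((D → (D ∨ (¬B → (D → C)))) → ¬¬¬A) → (((D ∨ C) ∧ B) ∧ (C ∨ B))) → A): 1 > 0.79, so result = 0.79

0.79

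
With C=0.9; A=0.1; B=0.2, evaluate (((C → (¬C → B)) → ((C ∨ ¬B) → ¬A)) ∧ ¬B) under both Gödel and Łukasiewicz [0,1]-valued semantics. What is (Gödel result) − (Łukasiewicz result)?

-0.80

Gödel evaluation:
  ¬C: Gödel ¬ of 0.9 = 0 (operand ≠ 0)
  (¬C → B): 0 ≤ 0.2, so result = 1
  (C → (¬C → B)): 0.9 ≤ 1, so result = 1
  ¬B: Gödel ¬ of 0.2 = 0 (operand ≠ 0)
  (C ∨ ¬B) = max(0.9, 0) = 0.9
  ¬A: Gödel ¬ of 0.1 = 0 (operand ≠ 0)
  ((C ∨ ¬B) → ¬A): 0.9 > 0, so result = 0
  ((C → (¬C → B)) → ((C ∨ ¬B) → ¬A)): 1 > 0, so result = 0
  ¬B: Gödel ¬ of 0.2 = 0 (operand ≠ 0)
  (((C → (¬C → B)) → ((C ∨ ¬B) → ¬A)) ∧ ¬B) = min(0, 0) = 0
  Gödel value = 0
Łukasiewicz evaluation:
  ¬C: Łukasiewicz ¬ gives 1 − 0.9 = 0.1
  (¬C → B): min(1, 1 − 0.1 + 0.2) = 1
  (C → (¬C → B)): min(1, 1 − 0.9 + 1) = 1
  ¬B: Łukasiewicz ¬ gives 1 − 0.2 = 0.8
  (C ∨ ¬B) = max(0.9, 0.8) = 0.9
  ¬A: Łukasiewicz ¬ gives 1 − 0.1 = 0.9
  ((C ∨ ¬B) → ¬A): min(1, 1 − 0.9 + 0.9) = 1
  ((C → (¬C → B)) → ((C ∨ ¬B) → ¬A)): min(1, 1 − 1 + 1) = 1
  ¬B: Łukasiewicz ¬ gives 1 − 0.2 = 0.8
  (((C → (¬C → B)) → ((C ∨ ¬B) → ¬A)) ∧ ¬B) = min(1, 0.8) = 0.8
  Łukasiewicz value = 0.8
Difference: 0 − 0.8 = -0.80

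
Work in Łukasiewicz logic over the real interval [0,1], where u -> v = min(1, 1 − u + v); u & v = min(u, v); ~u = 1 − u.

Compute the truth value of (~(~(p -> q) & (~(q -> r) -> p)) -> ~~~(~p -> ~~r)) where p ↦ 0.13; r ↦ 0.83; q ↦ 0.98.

0.04

(p -> q): min(1, 1 − 0.13 + 0.98) = 1
~(p -> q): Łukasiewicz ¬ gives 1 − 1 = 0
(q -> r): min(1, 1 − 0.98 + 0.83) = 0.85
~(q -> r): Łukasiewicz ¬ gives 1 − 0.85 = 0.15
(~(q -> r) -> p): min(1, 1 − 0.15 + 0.13) = 0.98
(~(p -> q) & (~(q -> r) -> p)) = min(0, 0.98) = 0
~(~(p -> q) & (~(q -> r) -> p)): Łukasiewicz ¬ gives 1 − 0 = 1
~p: Łukasiewicz ¬ gives 1 − 0.13 = 0.87
~r: Łukasiewicz ¬ gives 1 − 0.83 = 0.17
~~r: Łukasiewicz ¬ gives 1 − 0.17 = 0.83
(~p -> ~~r): min(1, 1 − 0.87 + 0.83) = 0.96
~(~p -> ~~r): Łukasiewicz ¬ gives 1 − 0.96 = 0.04
~~(~p -> ~~r): Łukasiewicz ¬ gives 1 − 0.04 = 0.96
~~~(~p -> ~~r): Łukasiewicz ¬ gives 1 − 0.96 = 0.04
(~(~(p -> q) & (~(q -> r) -> p)) -> ~~~(~p -> ~~r)): min(1, 1 − 1 + 0.04) = 0.04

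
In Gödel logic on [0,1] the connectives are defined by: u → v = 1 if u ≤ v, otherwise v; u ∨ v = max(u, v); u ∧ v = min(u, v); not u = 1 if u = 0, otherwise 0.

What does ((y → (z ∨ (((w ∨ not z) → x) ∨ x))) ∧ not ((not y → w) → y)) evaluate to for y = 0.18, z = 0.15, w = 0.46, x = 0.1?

not z: Gödel ¬ of 0.15 = 0 (operand ≠ 0)
(w ∨ not z) = max(0.46, 0) = 0.46
((w ∨ not z) → x): 0.46 > 0.1, so result = 0.1
(((w ∨ not z) → x) ∨ x) = max(0.1, 0.1) = 0.1
(z ∨ (((w ∨ not z) → x) ∨ x)) = max(0.15, 0.1) = 0.15
(y → (z ∨ (((w ∨ not z) → x) ∨ x))): 0.18 > 0.15, so result = 0.15
not y: Gödel ¬ of 0.18 = 0 (operand ≠ 0)
(not y → w): 0 ≤ 0.46, so result = 1
((not y → w) → y): 1 > 0.18, so result = 0.18
not ((not y → w) → y): Gödel ¬ of 0.18 = 0 (operand ≠ 0)
((y → (z ∨ (((w ∨ not z) → x) ∨ x))) ∧ not ((not y → w) → y)) = min(0.15, 0) = 0

0.00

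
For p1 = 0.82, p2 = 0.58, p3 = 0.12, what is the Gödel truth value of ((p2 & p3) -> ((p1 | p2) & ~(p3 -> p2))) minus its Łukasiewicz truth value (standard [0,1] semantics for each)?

-0.88

Gödel evaluation:
  (p2 & p3) = min(0.58, 0.12) = 0.12
  (p1 | p2) = max(0.82, 0.58) = 0.82
  (p3 -> p2): 0.12 ≤ 0.58, so result = 1
  ~(p3 -> p2): Gödel ¬ of 1 = 0 (operand ≠ 0)
  ((p1 | p2) & ~(p3 -> p2)) = min(0.82, 0) = 0
  ((p2 & p3) -> ((p1 | p2) & ~(p3 -> p2))): 0.12 > 0, so result = 0
  Gödel value = 0
Łukasiewicz evaluation:
  (p2 & p3) = min(0.58, 0.12) = 0.12
  (p1 | p2) = max(0.82, 0.58) = 0.82
  (p3 -> p2): min(1, 1 − 0.12 + 0.58) = 1
  ~(p3 -> p2): Łukasiewicz ¬ gives 1 − 1 = 0
  ((p1 | p2) & ~(p3 -> p2)) = min(0.82, 0) = 0
  ((p2 & p3) -> ((p1 | p2) & ~(p3 -> p2))): min(1, 1 − 0.12 + 0) = 0.88
  Łukasiewicz value = 0.88
Difference: 0 − 0.88 = -0.88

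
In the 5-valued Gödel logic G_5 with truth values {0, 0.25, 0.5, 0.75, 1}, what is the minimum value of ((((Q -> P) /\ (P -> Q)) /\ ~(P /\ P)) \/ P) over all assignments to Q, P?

The minimum is attained at Q = 0.25, P = 0:
  (Q -> P): 0.25 > 0, so result = 0
  (P -> Q): 0 ≤ 0.25, so result = 1
  ((Q -> P) /\ (P -> Q)) = min(0, 1) = 0
  (P /\ P) = min(0, 0) = 0
  ~(P /\ P): Gödel ¬ of 0 = 1 (operand is 0)
  (((Q -> P) /\ (P -> Q)) /\ ~(P /\ P)) = min(0, 1) = 0
  ((((Q -> P) /\ (P -> Q)) /\ ~(P /\ P)) \/ P) = max(0, 0) = 0
Checking all 25 assignments confirms none give a value below 0.00.

0.00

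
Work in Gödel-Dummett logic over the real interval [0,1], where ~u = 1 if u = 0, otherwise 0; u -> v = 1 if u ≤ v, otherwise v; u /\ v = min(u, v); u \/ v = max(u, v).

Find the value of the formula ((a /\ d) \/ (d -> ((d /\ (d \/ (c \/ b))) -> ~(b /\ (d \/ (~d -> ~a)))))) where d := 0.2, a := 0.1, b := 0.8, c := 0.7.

(a /\ d) = min(0.1, 0.2) = 0.1
(c \/ b) = max(0.7, 0.8) = 0.8
(d \/ (c \/ b)) = max(0.2, 0.8) = 0.8
(d /\ (d \/ (c \/ b))) = min(0.2, 0.8) = 0.2
~d: Gödel ¬ of 0.2 = 0 (operand ≠ 0)
~a: Gödel ¬ of 0.1 = 0 (operand ≠ 0)
(~d -> ~a): 0 ≤ 0, so result = 1
(d \/ (~d -> ~a)) = max(0.2, 1) = 1
(b /\ (d \/ (~d -> ~a))) = min(0.8, 1) = 0.8
~(b /\ (d \/ (~d -> ~a))): Gödel ¬ of 0.8 = 0 (operand ≠ 0)
((d /\ (d \/ (c \/ b))) -> ~(b /\ (d \/ (~d -> ~a)))): 0.2 > 0, so result = 0
(d -> ((d /\ (d \/ (c \/ b))) -> ~(b /\ (d \/ (~d -> ~a))))): 0.2 > 0, so result = 0
((a /\ d) \/ (d -> ((d /\ (d \/ (c \/ b))) -> ~(b /\ (d \/ (~d -> ~a)))))) = max(0.1, 0) = 0.1

0.10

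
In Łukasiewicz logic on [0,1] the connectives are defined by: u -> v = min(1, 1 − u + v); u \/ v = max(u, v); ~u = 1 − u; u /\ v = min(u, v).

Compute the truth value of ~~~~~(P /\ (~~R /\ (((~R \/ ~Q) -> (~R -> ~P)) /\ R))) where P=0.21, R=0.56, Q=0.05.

0.79

~R: Łukasiewicz ¬ gives 1 − 0.56 = 0.44
~~R: Łukasiewicz ¬ gives 1 − 0.44 = 0.56
~R: Łukasiewicz ¬ gives 1 − 0.56 = 0.44
~Q: Łukasiewicz ¬ gives 1 − 0.05 = 0.95
(~R \/ ~Q) = max(0.44, 0.95) = 0.95
~R: Łukasiewicz ¬ gives 1 − 0.56 = 0.44
~P: Łukasiewicz ¬ gives 1 − 0.21 = 0.79
(~R -> ~P): min(1, 1 − 0.44 + 0.79) = 1
((~R \/ ~Q) -> (~R -> ~P)): min(1, 1 − 0.95 + 1) = 1
(((~R \/ ~Q) -> (~R -> ~P)) /\ R) = min(1, 0.56) = 0.56
(~~R /\ (((~R \/ ~Q) -> (~R -> ~P)) /\ R)) = min(0.56, 0.56) = 0.56
(P /\ (~~R /\ (((~R \/ ~Q) -> (~R -> ~P)) /\ R))) = min(0.21, 0.56) = 0.21
~(P /\ (~~R /\ (((~R \/ ~Q) -> (~R -> ~P)) /\ R))): Łukasiewicz ¬ gives 1 − 0.21 = 0.79
~~(P /\ (~~R /\ (((~R \/ ~Q) -> (~R -> ~P)) /\ R))): Łukasiewicz ¬ gives 1 − 0.79 = 0.21
~~~(P /\ (~~R /\ (((~R \/ ~Q) -> (~R -> ~P)) /\ R))): Łukasiewicz ¬ gives 1 − 0.21 = 0.79
~~~~(P /\ (~~R /\ (((~R \/ ~Q) -> (~R -> ~P)) /\ R))): Łukasiewicz ¬ gives 1 − 0.79 = 0.21
~~~~~(P /\ (~~R /\ (((~R \/ ~Q) -> (~R -> ~P)) /\ R))): Łukasiewicz ¬ gives 1 − 0.21 = 0.79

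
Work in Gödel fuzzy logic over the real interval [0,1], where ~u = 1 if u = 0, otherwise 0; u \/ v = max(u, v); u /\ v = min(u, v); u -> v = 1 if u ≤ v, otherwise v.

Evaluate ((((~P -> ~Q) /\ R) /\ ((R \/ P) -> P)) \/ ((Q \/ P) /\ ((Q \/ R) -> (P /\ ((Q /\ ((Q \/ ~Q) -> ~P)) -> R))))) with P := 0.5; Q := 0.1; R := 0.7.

0.50

~P: Gödel ¬ of 0.5 = 0 (operand ≠ 0)
~Q: Gödel ¬ of 0.1 = 0 (operand ≠ 0)
(~P -> ~Q): 0 ≤ 0, so result = 1
((~P -> ~Q) /\ R) = min(1, 0.7) = 0.7
(R \/ P) = max(0.7, 0.5) = 0.7
((R \/ P) -> P): 0.7 > 0.5, so result = 0.5
(((~P -> ~Q) /\ R) /\ ((R \/ P) -> P)) = min(0.7, 0.5) = 0.5
(Q \/ P) = max(0.1, 0.5) = 0.5
(Q \/ R) = max(0.1, 0.7) = 0.7
~Q: Gödel ¬ of 0.1 = 0 (operand ≠ 0)
(Q \/ ~Q) = max(0.1, 0) = 0.1
~P: Gödel ¬ of 0.5 = 0 (operand ≠ 0)
((Q \/ ~Q) -> ~P): 0.1 > 0, so result = 0
(Q /\ ((Q \/ ~Q) -> ~P)) = min(0.1, 0) = 0
((Q /\ ((Q \/ ~Q) -> ~P)) -> R): 0 ≤ 0.7, so result = 1
(P /\ ((Q /\ ((Q \/ ~Q) -> ~P)) -> R)) = min(0.5, 1) = 0.5
((Q \/ R) -> (P /\ ((Q /\ ((Q \/ ~Q) -> ~P)) -> R))): 0.7 > 0.5, so result = 0.5
((Q \/ P) /\ ((Q \/ R) -> (P /\ ((Q /\ ((Q \/ ~Q) -> ~P)) -> R)))) = min(0.5, 0.5) = 0.5
((((~P -> ~Q) /\ R) /\ ((R \/ P) -> P)) \/ ((Q \/ P) /\ ((Q \/ R) -> (P /\ ((Q /\ ((Q \/ ~Q) -> ~P)) -> R))))) = max(0.5, 0.5) = 0.5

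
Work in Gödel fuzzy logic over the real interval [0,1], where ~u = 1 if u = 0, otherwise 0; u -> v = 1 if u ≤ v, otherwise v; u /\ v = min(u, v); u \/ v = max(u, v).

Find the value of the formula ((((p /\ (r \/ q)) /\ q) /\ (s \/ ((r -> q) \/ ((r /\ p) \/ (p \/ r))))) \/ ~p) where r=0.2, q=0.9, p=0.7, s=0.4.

(r \/ q) = max(0.2, 0.9) = 0.9
(p /\ (r \/ q)) = min(0.7, 0.9) = 0.7
((p /\ (r \/ q)) /\ q) = min(0.7, 0.9) = 0.7
(r -> q): 0.2 ≤ 0.9, so result = 1
(r /\ p) = min(0.2, 0.7) = 0.2
(p \/ r) = max(0.7, 0.2) = 0.7
((r /\ p) \/ (p \/ r)) = max(0.2, 0.7) = 0.7
((r -> q) \/ ((r /\ p) \/ (p \/ r))) = max(1, 0.7) = 1
(s \/ ((r -> q) \/ ((r /\ p) \/ (p \/ r)))) = max(0.4, 1) = 1
(((p /\ (r \/ q)) /\ q) /\ (s \/ ((r -> q) \/ ((r /\ p) \/ (p \/ r))))) = min(0.7, 1) = 0.7
~p: Gödel ¬ of 0.7 = 0 (operand ≠ 0)
((((p /\ (r \/ q)) /\ q) /\ (s \/ ((r -> q) \/ ((r /\ p) \/ (p \/ r))))) \/ ~p) = max(0.7, 0) = 0.7

0.70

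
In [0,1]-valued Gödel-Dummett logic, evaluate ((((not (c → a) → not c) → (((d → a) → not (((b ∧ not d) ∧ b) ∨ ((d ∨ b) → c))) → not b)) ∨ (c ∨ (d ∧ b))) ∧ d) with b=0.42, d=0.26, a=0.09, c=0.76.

(c → a): 0.76 > 0.09, so result = 0.09
not (c → a): Gödel ¬ of 0.09 = 0 (operand ≠ 0)
not c: Gödel ¬ of 0.76 = 0 (operand ≠ 0)
(not (c → a) → not c): 0 ≤ 0, so result = 1
(d → a): 0.26 > 0.09, so result = 0.09
not d: Gödel ¬ of 0.26 = 0 (operand ≠ 0)
(b ∧ not d) = min(0.42, 0) = 0
((b ∧ not d) ∧ b) = min(0, 0.42) = 0
(d ∨ b) = max(0.26, 0.42) = 0.42
((d ∨ b) → c): 0.42 ≤ 0.76, so result = 1
(((b ∧ not d) ∧ b) ∨ ((d ∨ b) → c)) = max(0, 1) = 1
not (((b ∧ not d) ∧ b) ∨ ((d ∨ b) → c)): Gödel ¬ of 1 = 0 (operand ≠ 0)
((d → a) → not (((b ∧ not d) ∧ b) ∨ ((d ∨ b) → c))): 0.09 > 0, so result = 0
not b: Gödel ¬ of 0.42 = 0 (operand ≠ 0)
(((d → a) → not (((b ∧ not d) ∧ b) ∨ ((d ∨ b) → c))) → not b): 0 ≤ 0, so result = 1
((not (c → a) → not c) → (((d → a) → not (((b ∧ not d) ∧ b) ∨ ((d ∨ b) → c))) → not b)): 1 ≤ 1, so result = 1
(d ∧ b) = min(0.26, 0.42) = 0.26
(c ∨ (d ∧ b)) = max(0.76, 0.26) = 0.76
(((not (c → a) → not c) → (((d → a) → not (((b ∧ not d) ∧ b) ∨ ((d ∨ b) → c))) → not b)) ∨ (c ∨ (d ∧ b))) = max(1, 0.76) = 1
((((not (c → a) → not c) → (((d → a) → not (((b ∧ not d) ∧ b) ∨ ((d ∨ b) → c))) → not b)) ∨ (c ∨ (d ∧ b))) ∧ d) = min(1, 0.26) = 0.26

0.26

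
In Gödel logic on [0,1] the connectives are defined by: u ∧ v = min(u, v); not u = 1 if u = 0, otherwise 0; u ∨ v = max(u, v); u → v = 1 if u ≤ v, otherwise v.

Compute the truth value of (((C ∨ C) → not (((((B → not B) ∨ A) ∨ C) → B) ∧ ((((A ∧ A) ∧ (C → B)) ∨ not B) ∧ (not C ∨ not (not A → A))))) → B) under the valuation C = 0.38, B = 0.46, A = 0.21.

0.46

(C ∨ C) = max(0.38, 0.38) = 0.38
not B: Gödel ¬ of 0.46 = 0 (operand ≠ 0)
(B → not B): 0.46 > 0, so result = 0
((B → not B) ∨ A) = max(0, 0.21) = 0.21
(((B → not B) ∨ A) ∨ C) = max(0.21, 0.38) = 0.38
((((B → not B) ∨ A) ∨ C) → B): 0.38 ≤ 0.46, so result = 1
(A ∧ A) = min(0.21, 0.21) = 0.21
(C → B): 0.38 ≤ 0.46, so result = 1
((A ∧ A) ∧ (C → B)) = min(0.21, 1) = 0.21
not B: Gödel ¬ of 0.46 = 0 (operand ≠ 0)
(((A ∧ A) ∧ (C → B)) ∨ not B) = max(0.21, 0) = 0.21
not C: Gödel ¬ of 0.38 = 0 (operand ≠ 0)
not A: Gödel ¬ of 0.21 = 0 (operand ≠ 0)
(not A → A): 0 ≤ 0.21, so result = 1
not (not A → A): Gödel ¬ of 1 = 0 (operand ≠ 0)
(not C ∨ not (not A → A)) = max(0, 0) = 0
((((A ∧ A) ∧ (C → B)) ∨ not B) ∧ (not C ∨ not (not A → A))) = min(0.21, 0) = 0
(((((B → not B) ∨ A) ∨ C) → B) ∧ ((((A ∧ A) ∧ (C → B)) ∨ not B) ∧ (not C ∨ not (not A → A)))) = min(1, 0) = 0
not (((((B → not B) ∨ A) ∨ C) → B) ∧ ((((A ∧ A) ∧ (C → B)) ∨ not B) ∧ (not C ∨ not (not A → A)))): Gödel ¬ of 0 = 1 (operand is 0)
((C ∨ C) → not (((((B → not B) ∨ A) ∨ C) → B) ∧ ((((A ∧ A) ∧ (C → B)) ∨ not B) ∧ (not C ∨ not (not A → A))))): 0.38 ≤ 1, so result = 1
(((C ∨ C) → not (((((B → not B) ∨ A) ∨ C) → B) ∧ ((((A ∧ A) ∧ (C → B)) ∨ not B) ∧ (not C ∨ not (not A → A))))) → B): 1 > 0.46, so result = 0.46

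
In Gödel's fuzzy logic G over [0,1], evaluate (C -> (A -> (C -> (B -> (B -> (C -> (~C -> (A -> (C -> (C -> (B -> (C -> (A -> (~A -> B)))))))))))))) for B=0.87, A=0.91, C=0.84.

~C: Gödel ¬ of 0.84 = 0 (operand ≠ 0)
~A: Gödel ¬ of 0.91 = 0 (operand ≠ 0)
(~A -> B): 0 ≤ 0.87, so result = 1
(A -> (~A -> B)): 0.91 ≤ 1, so result = 1
(C -> (A -> (~A -> B))): 0.84 ≤ 1, so result = 1
(B -> (C -> (A -> (~A -> B)))): 0.87 ≤ 1, so result = 1
(C -> (B -> (C -> (A -> (~A -> B))))): 0.84 ≤ 1, so result = 1
(C -> (C -> (B -> (C -> (A -> (~A -> B)))))): 0.84 ≤ 1, so result = 1
(A -> (C -> (C -> (B -> (C -> (A -> (~A -> B))))))): 0.91 ≤ 1, so result = 1
(~C -> (A -> (C -> (C -> (B -> (C -> (A -> (~A -> B)))))))): 0 ≤ 1, so result = 1
(C -> (~C -> (A -> (C -> (C -> (B -> (C -> (A -> (~A -> B))))))))): 0.84 ≤ 1, so result = 1
(B -> (C -> (~C -> (A -> (C -> (C -> (B -> (C -> (A -> (~A -> B)))))))))): 0.87 ≤ 1, so result = 1
(B -> (B -> (C -> (~C -> (A -> (C -> (C -> (B -> (C -> (A -> (~A -> B))))))))))): 0.87 ≤ 1, so result = 1
(C -> (B -> (B -> (C -> (~C -> (A -> (C -> (C -> (B -> (C -> (A -> (~A -> B)))))))))))): 0.84 ≤ 1, so result = 1
(A -> (C -> (B -> (B -> (C -> (~C -> (A -> (C -> (C -> (B -> (C -> (A -> (~A -> B))))))))))))): 0.91 ≤ 1, so result = 1
(C -> (A -> (C -> (B -> (B -> (C -> (~C -> (A -> (C -> (C -> (B -> (C -> (A -> (~A -> B)))))))))))))): 0.84 ≤ 1, so result = 1

1.00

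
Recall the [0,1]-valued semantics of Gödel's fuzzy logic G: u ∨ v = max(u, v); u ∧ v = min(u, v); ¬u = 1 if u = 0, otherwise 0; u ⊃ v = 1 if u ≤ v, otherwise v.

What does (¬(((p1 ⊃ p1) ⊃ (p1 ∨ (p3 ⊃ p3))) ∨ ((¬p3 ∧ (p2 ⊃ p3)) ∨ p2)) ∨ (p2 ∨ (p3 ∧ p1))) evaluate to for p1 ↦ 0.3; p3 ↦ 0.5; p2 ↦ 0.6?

(p1 ⊃ p1): 0.3 ≤ 0.3, so result = 1
(p3 ⊃ p3): 0.5 ≤ 0.5, so result = 1
(p1 ∨ (p3 ⊃ p3)) = max(0.3, 1) = 1
((p1 ⊃ p1) ⊃ (p1 ∨ (p3 ⊃ p3))): 1 ≤ 1, so result = 1
¬p3: Gödel ¬ of 0.5 = 0 (operand ≠ 0)
(p2 ⊃ p3): 0.6 > 0.5, so result = 0.5
(¬p3 ∧ (p2 ⊃ p3)) = min(0, 0.5) = 0
((¬p3 ∧ (p2 ⊃ p3)) ∨ p2) = max(0, 0.6) = 0.6
(((p1 ⊃ p1) ⊃ (p1 ∨ (p3 ⊃ p3))) ∨ ((¬p3 ∧ (p2 ⊃ p3)) ∨ p2)) = max(1, 0.6) = 1
¬(((p1 ⊃ p1) ⊃ (p1 ∨ (p3 ⊃ p3))) ∨ ((¬p3 ∧ (p2 ⊃ p3)) ∨ p2)): Gödel ¬ of 1 = 0 (operand ≠ 0)
(p3 ∧ p1) = min(0.5, 0.3) = 0.3
(p2 ∨ (p3 ∧ p1)) = max(0.6, 0.3) = 0.6
(¬(((p1 ⊃ p1) ⊃ (p1 ∨ (p3 ⊃ p3))) ∨ ((¬p3 ∧ (p2 ⊃ p3)) ∨ p2)) ∨ (p2 ∨ (p3 ∧ p1))) = max(0, 0.6) = 0.6

0.60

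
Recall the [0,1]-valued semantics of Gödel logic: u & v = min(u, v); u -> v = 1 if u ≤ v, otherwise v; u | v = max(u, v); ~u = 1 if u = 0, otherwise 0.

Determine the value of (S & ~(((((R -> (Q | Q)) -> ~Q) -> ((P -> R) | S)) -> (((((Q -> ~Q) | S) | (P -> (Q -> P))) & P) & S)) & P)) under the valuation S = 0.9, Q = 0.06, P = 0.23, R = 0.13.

(Q | Q) = max(0.06, 0.06) = 0.06
(R -> (Q | Q)): 0.13 > 0.06, so result = 0.06
~Q: Gödel ¬ of 0.06 = 0 (operand ≠ 0)
((R -> (Q | Q)) -> ~Q): 0.06 > 0, so result = 0
(P -> R): 0.23 > 0.13, so result = 0.13
((P -> R) | S) = max(0.13, 0.9) = 0.9
(((R -> (Q | Q)) -> ~Q) -> ((P -> R) | S)): 0 ≤ 0.9, so result = 1
~Q: Gödel ¬ of 0.06 = 0 (operand ≠ 0)
(Q -> ~Q): 0.06 > 0, so result = 0
((Q -> ~Q) | S) = max(0, 0.9) = 0.9
(Q -> P): 0.06 ≤ 0.23, so result = 1
(P -> (Q -> P)): 0.23 ≤ 1, so result = 1
(((Q -> ~Q) | S) | (P -> (Q -> P))) = max(0.9, 1) = 1
((((Q -> ~Q) | S) | (P -> (Q -> P))) & P) = min(1, 0.23) = 0.23
(((((Q -> ~Q) | S) | (P -> (Q -> P))) & P) & S) = min(0.23, 0.9) = 0.23
((((R -> (Q | Q)) -> ~Q) -> ((P -> R) | S)) -> (((((Q -> ~Q) | S) | (P -> (Q -> P))) & P) & S)): 1 > 0.23, so result = 0.23
(((((R -> (Q | Q)) -> ~Q) -> ((P -> R) | S)) -> (((((Q -> ~Q) | S) | (P -> (Q -> P))) & P) & S)) & P) = min(0.23, 0.23) = 0.23
~(((((R -> (Q | Q)) -> ~Q) -> ((P -> R) | S)) -> (((((Q -> ~Q) | S) | (P -> (Q -> P))) & P) & S)) & P): Gödel ¬ of 0.23 = 0 (operand ≠ 0)
(S & ~(((((R -> (Q | Q)) -> ~Q) -> ((P -> R) | S)) -> (((((Q -> ~Q) | S) | (P -> (Q -> P))) & P) & S)) & P)) = min(0.9, 0) = 0

0.00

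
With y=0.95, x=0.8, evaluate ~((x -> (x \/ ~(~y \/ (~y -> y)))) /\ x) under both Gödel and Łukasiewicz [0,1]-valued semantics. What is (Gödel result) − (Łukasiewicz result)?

-0.20

Gödel evaluation:
  ~y: Gödel ¬ of 0.95 = 0 (operand ≠ 0)
  ~y: Gödel ¬ of 0.95 = 0 (operand ≠ 0)
  (~y -> y): 0 ≤ 0.95, so result = 1
  (~y \/ (~y -> y)) = max(0, 1) = 1
  ~(~y \/ (~y -> y)): Gödel ¬ of 1 = 0 (operand ≠ 0)
  (x \/ ~(~y \/ (~y -> y))) = max(0.8, 0) = 0.8
  (x -> (x \/ ~(~y \/ (~y -> y)))): 0.8 ≤ 0.8, so result = 1
  ((x -> (x \/ ~(~y \/ (~y -> y)))) /\ x) = min(1, 0.8) = 0.8
  ~((x -> (x \/ ~(~y \/ (~y -> y)))) /\ x): Gödel ¬ of 0.8 = 0 (operand ≠ 0)
  Gödel value = 0
Łukasiewicz evaluation:
  ~y: Łukasiewicz ¬ gives 1 − 0.95 = 0.05
  ~y: Łukasiewicz ¬ gives 1 − 0.95 = 0.05
  (~y -> y): min(1, 1 − 0.05 + 0.95) = 1
  (~y \/ (~y -> y)) = max(0.05, 1) = 1
  ~(~y \/ (~y -> y)): Łukasiewicz ¬ gives 1 − 1 = 0
  (x \/ ~(~y \/ (~y -> y))) = max(0.8, 0) = 0.8
  (x -> (x \/ ~(~y \/ (~y -> y)))): min(1, 1 − 0.8 + 0.8) = 1
  ((x -> (x \/ ~(~y \/ (~y -> y)))) /\ x) = min(1, 0.8) = 0.8
  ~((x -> (x \/ ~(~y \/ (~y -> y)))) /\ x): Łukasiewicz ¬ gives 1 − 0.8 = 0.2
  Łukasiewicz value = 0.2
Difference: 0 − 0.2 = -0.20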